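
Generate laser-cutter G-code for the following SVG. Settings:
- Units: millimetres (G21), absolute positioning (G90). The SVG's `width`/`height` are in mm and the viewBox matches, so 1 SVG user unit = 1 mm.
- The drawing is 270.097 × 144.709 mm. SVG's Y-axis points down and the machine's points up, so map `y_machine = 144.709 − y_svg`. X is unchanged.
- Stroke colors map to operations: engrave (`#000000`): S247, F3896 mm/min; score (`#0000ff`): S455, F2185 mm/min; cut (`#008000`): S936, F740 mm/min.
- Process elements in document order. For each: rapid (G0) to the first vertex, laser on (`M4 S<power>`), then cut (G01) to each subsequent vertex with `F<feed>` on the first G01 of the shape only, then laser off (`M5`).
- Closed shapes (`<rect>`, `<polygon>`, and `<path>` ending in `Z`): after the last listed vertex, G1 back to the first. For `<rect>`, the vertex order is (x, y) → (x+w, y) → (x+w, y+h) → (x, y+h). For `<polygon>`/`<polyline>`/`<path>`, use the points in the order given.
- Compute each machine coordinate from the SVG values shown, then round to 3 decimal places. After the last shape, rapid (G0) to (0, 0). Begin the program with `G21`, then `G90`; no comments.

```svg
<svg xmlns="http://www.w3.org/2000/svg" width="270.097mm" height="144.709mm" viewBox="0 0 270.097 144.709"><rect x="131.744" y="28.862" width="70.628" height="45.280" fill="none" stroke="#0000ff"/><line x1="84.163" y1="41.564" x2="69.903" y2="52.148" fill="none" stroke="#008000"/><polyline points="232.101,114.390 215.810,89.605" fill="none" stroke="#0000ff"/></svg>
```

Since the viewBox matches the mm dimensions, user units are millimetres directly. The only transform is the Y-flip y_m = 144.709 − y_svg.

Shape 1 is a rectangle drawn with `<rect>`. Its stroke #0000ff means score at S455, F2185. After flipping Y the toolpath is (131.744,115.847) → (202.372,115.847) → (202.372,70.567) → (131.744,70.567) → (131.744,115.847), returning to the start.

Shape 2 is a line segment drawn with `<line>`. Its stroke #008000 means cut at S936, F740. After flipping Y the toolpath is (84.163,103.145) → (69.903,92.561).

Shape 3 is a line segment drawn with `<polyline>`. Its stroke #0000ff means score at S455, F2185. After flipping Y the toolpath is (232.101,30.319) → (215.810,55.104).

G21
G90
G0 X131.744 Y115.847
M4 S455
G01 X202.372 Y115.847 F2185
G01 X202.372 Y70.567
G01 X131.744 Y70.567
G01 X131.744 Y115.847
M5
G0 X84.163 Y103.145
M4 S936
G01 X69.903 Y92.561 F740
M5
G0 X232.101 Y30.319
M4 S455
G01 X215.810 Y55.104 F2185
M5
G0 X0.000 Y0.000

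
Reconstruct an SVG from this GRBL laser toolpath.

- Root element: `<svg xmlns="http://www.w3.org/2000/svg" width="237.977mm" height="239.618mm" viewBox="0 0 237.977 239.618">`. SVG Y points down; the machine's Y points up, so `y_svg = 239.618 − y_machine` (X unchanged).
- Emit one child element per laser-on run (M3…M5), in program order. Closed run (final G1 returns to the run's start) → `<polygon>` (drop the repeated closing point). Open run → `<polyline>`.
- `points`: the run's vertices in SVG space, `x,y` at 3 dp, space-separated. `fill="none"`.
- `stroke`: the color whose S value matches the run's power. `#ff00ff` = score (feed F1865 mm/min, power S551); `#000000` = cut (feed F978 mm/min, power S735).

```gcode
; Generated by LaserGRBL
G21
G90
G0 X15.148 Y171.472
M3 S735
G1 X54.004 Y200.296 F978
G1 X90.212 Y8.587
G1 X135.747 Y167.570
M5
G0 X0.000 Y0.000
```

<svg xmlns="http://www.w3.org/2000/svg" width="237.977mm" height="239.618mm" viewBox="0 0 237.977 239.618">
  <polyline points="15.148,68.146 54.004,39.322 90.212,231.031 135.747,72.048" fill="none" stroke="#000000"/>
</svg>

Each laser-on run becomes one SVG element. Flip Y back into SVG space with y_svg = 239.618 − y_machine. Every run uses S735, so all elements get stroke `#000000` (cut).

Run 1: The run is open, so emit a `<polyline>` with points (Y-flipped): 15.148,68.146 54.004,39.322 90.212,231.031 135.747,72.048.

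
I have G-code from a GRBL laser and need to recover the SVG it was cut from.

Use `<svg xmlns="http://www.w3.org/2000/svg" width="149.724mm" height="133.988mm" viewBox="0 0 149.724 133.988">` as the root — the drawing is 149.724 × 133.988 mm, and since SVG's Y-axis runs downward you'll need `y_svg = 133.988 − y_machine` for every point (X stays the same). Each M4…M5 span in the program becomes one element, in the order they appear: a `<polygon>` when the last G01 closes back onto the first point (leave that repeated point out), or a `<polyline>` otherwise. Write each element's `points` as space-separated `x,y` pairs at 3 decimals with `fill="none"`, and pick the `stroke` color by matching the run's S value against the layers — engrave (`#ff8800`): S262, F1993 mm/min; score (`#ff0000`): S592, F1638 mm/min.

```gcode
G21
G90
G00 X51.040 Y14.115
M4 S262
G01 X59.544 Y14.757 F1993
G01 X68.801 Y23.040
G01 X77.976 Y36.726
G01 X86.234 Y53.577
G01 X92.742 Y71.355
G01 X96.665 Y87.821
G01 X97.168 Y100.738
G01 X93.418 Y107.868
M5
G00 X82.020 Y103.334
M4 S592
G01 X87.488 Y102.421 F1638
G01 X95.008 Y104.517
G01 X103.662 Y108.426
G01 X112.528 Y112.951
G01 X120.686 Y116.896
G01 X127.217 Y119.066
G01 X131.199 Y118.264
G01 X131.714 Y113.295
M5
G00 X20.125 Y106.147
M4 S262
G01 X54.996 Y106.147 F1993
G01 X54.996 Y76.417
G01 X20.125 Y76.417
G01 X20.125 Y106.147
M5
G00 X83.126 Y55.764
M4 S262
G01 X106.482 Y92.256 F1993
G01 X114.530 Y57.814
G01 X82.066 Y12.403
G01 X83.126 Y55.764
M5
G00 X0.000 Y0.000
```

Each laser-on run becomes one SVG element. Flip Y back into SVG space with y_svg = 133.988 − y_machine.

Run 1: the run's S262 means `#ff8800` (engrave). The run is open, so emit a `<polyline>` with points (Y-flipped): 51.040,119.873 59.544,119.231 68.801,110.948 77.976,97.262 86.234,80.411 92.742,62.633 96.665,46.167 97.168,33.250 93.418,26.120.

Run 2: power S592 maps to stroke `#ff0000` (score). The run is open, so emit a `<polyline>` with points (Y-flipped): 82.020,30.654 87.488,31.567 95.008,29.471 103.662,25.562 112.528,21.037 120.686,17.092 127.217,14.922 131.199,15.724 131.714,20.693.

Run 3: S262 ⇒ engrave layer `#ff8800`. The run returns to its start, so emit a `<polygon>` with points (Y-flipped): 20.125,27.841 54.996,27.841 54.996,57.571 20.125,57.571.

Run 4: S262 ⇒ engrave layer `#ff8800`. The run returns to its start, so emit a `<polygon>` with points (Y-flipped): 83.126,78.224 106.482,41.732 114.530,76.174 82.066,121.585.

<svg xmlns="http://www.w3.org/2000/svg" width="149.724mm" height="133.988mm" viewBox="0 0 149.724 133.988">
  <polyline points="51.040,119.873 59.544,119.231 68.801,110.948 77.976,97.262 86.234,80.411 92.742,62.633 96.665,46.167 97.168,33.250 93.418,26.120" fill="none" stroke="#ff8800"/>
  <polyline points="82.020,30.654 87.488,31.567 95.008,29.471 103.662,25.562 112.528,21.037 120.686,17.092 127.217,14.922 131.199,15.724 131.714,20.693" fill="none" stroke="#ff0000"/>
  <polygon points="20.125,27.841 54.996,27.841 54.996,57.571 20.125,57.571" fill="none" stroke="#ff8800"/>
  <polygon points="83.126,78.224 106.482,41.732 114.530,76.174 82.066,121.585" fill="none" stroke="#ff8800"/>
</svg>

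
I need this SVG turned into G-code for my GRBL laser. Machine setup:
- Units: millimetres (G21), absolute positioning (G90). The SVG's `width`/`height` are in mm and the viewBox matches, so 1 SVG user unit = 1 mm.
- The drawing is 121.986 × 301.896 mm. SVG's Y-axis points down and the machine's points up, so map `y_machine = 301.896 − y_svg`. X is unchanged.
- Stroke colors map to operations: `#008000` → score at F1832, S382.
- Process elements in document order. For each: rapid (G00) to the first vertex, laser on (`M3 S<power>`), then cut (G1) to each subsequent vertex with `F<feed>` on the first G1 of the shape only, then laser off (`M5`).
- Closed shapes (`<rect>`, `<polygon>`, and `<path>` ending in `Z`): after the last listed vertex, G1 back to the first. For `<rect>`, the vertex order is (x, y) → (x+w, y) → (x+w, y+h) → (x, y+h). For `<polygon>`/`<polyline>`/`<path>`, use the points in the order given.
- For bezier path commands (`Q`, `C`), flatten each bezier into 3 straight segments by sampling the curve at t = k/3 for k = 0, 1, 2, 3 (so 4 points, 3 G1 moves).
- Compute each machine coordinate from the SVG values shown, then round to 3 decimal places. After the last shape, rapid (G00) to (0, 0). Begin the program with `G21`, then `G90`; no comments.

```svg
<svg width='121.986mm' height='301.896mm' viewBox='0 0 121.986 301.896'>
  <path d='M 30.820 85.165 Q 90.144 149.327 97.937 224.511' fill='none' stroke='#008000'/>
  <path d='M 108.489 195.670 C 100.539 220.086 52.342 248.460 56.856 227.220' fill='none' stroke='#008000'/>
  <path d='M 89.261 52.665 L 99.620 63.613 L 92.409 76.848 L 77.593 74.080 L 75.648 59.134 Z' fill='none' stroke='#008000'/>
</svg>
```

G21
G90
G00 X30.820 Y216.731
M3 S382
G1 X64.644 Y172.732 F1832
G1 X87.016 Y126.283
G1 X97.937 Y77.385
M5
G00 X108.489 Y106.226
M3 S382
G1 X90.566 Y82.475 F1832
G1 X66.469 Y67.990
G1 X56.856 Y74.676
M5
G00 X89.261 Y249.231
M3 S382
G1 X99.620 Y238.283 F1832
G1 X92.409 Y225.048
G1 X77.593 Y227.816
G1 X75.648 Y242.762
G1 X89.261 Y249.231
M5
G00 X0.000 Y0.000

viewBox `0 0 121.986 301.896` with mm width/height → 1 unit = 1 mm. Flip: y_m = 301.896 − y_svg.

**Shape 1** — `<path>` quadratic bezier, stroke `#008000` → score (S382, F1832). Control points (SVG): P0=(30.820,85.165), P1=(90.144,149.327), P2=(97.937,224.511); sampled at t=k/3. Machine vertices: (30.820,216.731) → (64.644,172.732) → (87.016,126.283) → (97.937,77.385). Open path.

**Shape 2** — `<path>` cubic bezier, stroke `#008000` → score (S382, F1832). Control points (SVG): P0=(108.489,195.670), P1=(100.539,220.086), P2=(52.342,248.460), P3=(56.856,227.220); sampled at t=k/3. Machine vertices: (108.489,106.226) → (90.566,82.475) → (66.469,67.990) → (56.856,74.676). Open path.

**Shape 3** — `<path>` regular polygon, stroke `#008000` → score (S382, F1832). Machine vertices: (89.261,249.231) → (99.620,238.283) → (92.409,225.048) → (77.593,227.816) → (75.648,242.762) → (89.261,249.231). Closed: final G1 returns to the first vertex.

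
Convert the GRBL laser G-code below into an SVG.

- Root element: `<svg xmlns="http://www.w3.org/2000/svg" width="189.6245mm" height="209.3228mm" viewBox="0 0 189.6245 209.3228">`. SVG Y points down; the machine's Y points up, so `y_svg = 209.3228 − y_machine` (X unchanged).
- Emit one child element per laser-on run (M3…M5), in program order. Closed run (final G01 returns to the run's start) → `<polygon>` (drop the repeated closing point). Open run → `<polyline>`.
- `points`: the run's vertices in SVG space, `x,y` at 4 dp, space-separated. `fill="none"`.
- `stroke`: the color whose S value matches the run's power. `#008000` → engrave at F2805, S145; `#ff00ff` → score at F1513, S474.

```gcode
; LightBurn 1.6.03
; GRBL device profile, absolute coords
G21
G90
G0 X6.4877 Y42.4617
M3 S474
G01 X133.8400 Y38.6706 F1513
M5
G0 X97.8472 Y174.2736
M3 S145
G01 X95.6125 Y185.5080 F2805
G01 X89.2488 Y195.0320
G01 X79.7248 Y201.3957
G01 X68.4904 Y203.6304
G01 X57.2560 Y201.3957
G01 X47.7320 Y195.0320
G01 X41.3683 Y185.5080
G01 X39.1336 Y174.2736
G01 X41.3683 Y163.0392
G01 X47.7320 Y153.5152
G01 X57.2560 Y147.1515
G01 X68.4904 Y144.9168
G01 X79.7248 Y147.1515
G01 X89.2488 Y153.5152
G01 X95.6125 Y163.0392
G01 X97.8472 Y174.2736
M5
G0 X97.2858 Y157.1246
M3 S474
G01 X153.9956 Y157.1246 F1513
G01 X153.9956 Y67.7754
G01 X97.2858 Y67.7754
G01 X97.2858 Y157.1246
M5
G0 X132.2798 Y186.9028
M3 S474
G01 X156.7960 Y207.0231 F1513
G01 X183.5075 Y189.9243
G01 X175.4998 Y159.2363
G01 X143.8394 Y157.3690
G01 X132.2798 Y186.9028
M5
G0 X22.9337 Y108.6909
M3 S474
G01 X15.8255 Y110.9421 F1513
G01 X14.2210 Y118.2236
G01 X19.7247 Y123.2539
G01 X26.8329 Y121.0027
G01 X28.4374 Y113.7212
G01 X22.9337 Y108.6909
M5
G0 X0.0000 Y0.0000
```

<svg xmlns="http://www.w3.org/2000/svg" width="189.6245mm" height="209.3228mm" viewBox="0 0 189.6245 209.3228">
  <polyline points="6.4877,166.8611 133.8400,170.6522" fill="none" stroke="#ff00ff"/>
  <polygon points="97.8472,35.0492 95.6125,23.8148 89.2488,14.2908 79.7248,7.9271 68.4904,5.6924 57.2560,7.9271 47.7320,14.2908 41.3683,23.8148 39.1336,35.0492 41.3683,46.2836 47.7320,55.8076 57.2560,62.1713 68.4904,64.4060 79.7248,62.1713 89.2488,55.8076 95.6125,46.2836" fill="none" stroke="#008000"/>
  <polygon points="97.2858,52.1982 153.9956,52.1982 153.9956,141.5474 97.2858,141.5474" fill="none" stroke="#ff00ff"/>
  <polygon points="132.2798,22.4200 156.7960,2.2997 183.5075,19.3985 175.4998,50.0865 143.8394,51.9538" fill="none" stroke="#ff00ff"/>
  <polygon points="22.9337,100.6319 15.8255,98.3807 14.2210,91.0992 19.7247,86.0689 26.8329,88.3201 28.4374,95.6016" fill="none" stroke="#ff00ff"/>
</svg>

Each laser-on run becomes one SVG element. Flip Y back into SVG space with y_svg = 209.3228 − y_machine.

Run 1: S474 ⇒ score layer `#ff00ff`. The run is open, so emit a `<polyline>` with points (Y-flipped): 6.4877,166.8611 133.8400,170.6522.

Run 2: S145 ⇒ engrave layer `#008000`. The run returns to its start, so emit a `<polygon>` with points (Y-flipped): 97.8472,35.0492 95.6125,23.8148 89.2488,14.2908 79.7248,7.9271 68.4904,5.6924 57.2560,7.9271 47.7320,14.2908 41.3683,23.8148 39.1336,35.0492 41.3683,46.2836 47.7320,55.8076 57.2560,62.1713 68.4904,64.4060 79.7248,62.1713 89.2488,55.8076 95.6125,46.2836.

Run 3: S474 ⇒ score layer `#ff00ff`. The run returns to its start, so emit a `<polygon>` with points (Y-flipped): 97.2858,52.1982 153.9956,52.1982 153.9956,141.5474 97.2858,141.5474.

Run 4: S474 ⇒ score layer `#ff00ff`. The run returns to its start, so emit a `<polygon>` with points (Y-flipped): 132.2798,22.4200 156.7960,2.2997 183.5075,19.3985 175.4998,50.0865 143.8394,51.9538.

Run 5: S474 ⇒ score layer `#ff00ff`. The run returns to its start, so emit a `<polygon>` with points (Y-flipped): 22.9337,100.6319 15.8255,98.3807 14.2210,91.0992 19.7247,86.0689 26.8329,88.3201 28.4374,95.6016.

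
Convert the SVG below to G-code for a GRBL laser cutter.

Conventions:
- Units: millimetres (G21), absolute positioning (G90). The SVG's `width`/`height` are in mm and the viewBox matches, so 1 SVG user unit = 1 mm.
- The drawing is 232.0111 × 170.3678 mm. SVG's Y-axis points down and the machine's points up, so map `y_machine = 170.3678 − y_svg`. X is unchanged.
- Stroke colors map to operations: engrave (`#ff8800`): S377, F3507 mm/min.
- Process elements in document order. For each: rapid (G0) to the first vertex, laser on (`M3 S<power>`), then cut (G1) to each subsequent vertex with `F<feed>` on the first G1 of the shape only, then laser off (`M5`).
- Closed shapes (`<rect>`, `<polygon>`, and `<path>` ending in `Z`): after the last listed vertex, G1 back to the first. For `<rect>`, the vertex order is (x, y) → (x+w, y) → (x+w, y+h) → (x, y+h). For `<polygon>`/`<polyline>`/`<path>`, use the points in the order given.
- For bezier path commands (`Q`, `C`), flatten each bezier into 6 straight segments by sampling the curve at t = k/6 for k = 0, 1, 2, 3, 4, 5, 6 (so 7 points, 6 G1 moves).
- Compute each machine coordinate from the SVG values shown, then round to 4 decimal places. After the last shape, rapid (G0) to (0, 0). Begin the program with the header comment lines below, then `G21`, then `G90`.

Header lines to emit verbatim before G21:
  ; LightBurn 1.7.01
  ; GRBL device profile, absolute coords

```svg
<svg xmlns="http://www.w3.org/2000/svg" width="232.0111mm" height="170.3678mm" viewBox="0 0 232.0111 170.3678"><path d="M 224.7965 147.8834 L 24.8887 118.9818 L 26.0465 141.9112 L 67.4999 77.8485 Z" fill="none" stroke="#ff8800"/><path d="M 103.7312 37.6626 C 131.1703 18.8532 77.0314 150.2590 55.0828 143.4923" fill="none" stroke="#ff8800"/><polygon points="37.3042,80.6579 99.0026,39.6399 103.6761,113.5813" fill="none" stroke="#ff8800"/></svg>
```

; LightBurn 1.7.01
; GRBL device profile, absolute coords
G21
G90
G0 X224.7965 Y22.4844
M3 S377
G1 X24.8887 Y51.3860 F3507
G1 X26.0465 Y28.4566
G1 X67.4999 Y92.5193
G1 X224.7965 Y22.4844
M5
G0 X103.7312 Y132.7052
M3 S377
G1 X111.1793 Y130.9271 F3507
G1 X108.1913 Y112.1239
G1 X97.9274 Y84.3064
G1 X83.5479 Y55.4853
G1 X68.2129 Y33.6714
G1 X55.0828 Y26.8755
M5
G0 X37.3042 Y89.7099
M3 S377
G1 X99.0026 Y130.7279 F3507
G1 X103.6761 Y56.7865
G1 X37.3042 Y89.7099
M5
G0 X0.0000 Y0.0000

viewBox `0 0 232.0111 170.3678` with mm width/height → 1 unit = 1 mm. Flip: y_m = 170.3678 − y_svg.

**Shape 1** — `<path>` closed polygon, stroke `#ff8800` → engrave (S377, F3507). Machine vertices: (224.7965,22.4844) → (24.8887,51.3860) → (26.0465,28.4566) → (67.4999,92.5193) → (224.7965,22.4844). Closed: final G1 returns to the first vertex.

**Shape 2** — `<path>` cubic bezier, stroke `#ff8800` → engrave (S377, F3507). Control points (SVG): P0=(103.7312,37.6626), P1=(131.1703,18.8532), P2=(77.0314,150.2590), P3=(55.0828,143.4923); sampled at t=k/6. Machine vertices: (103.7312,132.7052) → (111.1793,130.9271) → (108.1913,112.1239) → (97.9274,84.3064) → (83.5479,55.4853) → (68.2129,33.6714) → (55.0828,26.8755). Open path.

**Shape 3** — `<polygon>` regular polygon, stroke `#ff8800` → engrave (S377, F3507). Machine vertices: (37.3042,89.7099) → (99.0026,130.7279) → (103.6761,56.7865) → (37.3042,89.7099). Closed: final G1 returns to the first vertex.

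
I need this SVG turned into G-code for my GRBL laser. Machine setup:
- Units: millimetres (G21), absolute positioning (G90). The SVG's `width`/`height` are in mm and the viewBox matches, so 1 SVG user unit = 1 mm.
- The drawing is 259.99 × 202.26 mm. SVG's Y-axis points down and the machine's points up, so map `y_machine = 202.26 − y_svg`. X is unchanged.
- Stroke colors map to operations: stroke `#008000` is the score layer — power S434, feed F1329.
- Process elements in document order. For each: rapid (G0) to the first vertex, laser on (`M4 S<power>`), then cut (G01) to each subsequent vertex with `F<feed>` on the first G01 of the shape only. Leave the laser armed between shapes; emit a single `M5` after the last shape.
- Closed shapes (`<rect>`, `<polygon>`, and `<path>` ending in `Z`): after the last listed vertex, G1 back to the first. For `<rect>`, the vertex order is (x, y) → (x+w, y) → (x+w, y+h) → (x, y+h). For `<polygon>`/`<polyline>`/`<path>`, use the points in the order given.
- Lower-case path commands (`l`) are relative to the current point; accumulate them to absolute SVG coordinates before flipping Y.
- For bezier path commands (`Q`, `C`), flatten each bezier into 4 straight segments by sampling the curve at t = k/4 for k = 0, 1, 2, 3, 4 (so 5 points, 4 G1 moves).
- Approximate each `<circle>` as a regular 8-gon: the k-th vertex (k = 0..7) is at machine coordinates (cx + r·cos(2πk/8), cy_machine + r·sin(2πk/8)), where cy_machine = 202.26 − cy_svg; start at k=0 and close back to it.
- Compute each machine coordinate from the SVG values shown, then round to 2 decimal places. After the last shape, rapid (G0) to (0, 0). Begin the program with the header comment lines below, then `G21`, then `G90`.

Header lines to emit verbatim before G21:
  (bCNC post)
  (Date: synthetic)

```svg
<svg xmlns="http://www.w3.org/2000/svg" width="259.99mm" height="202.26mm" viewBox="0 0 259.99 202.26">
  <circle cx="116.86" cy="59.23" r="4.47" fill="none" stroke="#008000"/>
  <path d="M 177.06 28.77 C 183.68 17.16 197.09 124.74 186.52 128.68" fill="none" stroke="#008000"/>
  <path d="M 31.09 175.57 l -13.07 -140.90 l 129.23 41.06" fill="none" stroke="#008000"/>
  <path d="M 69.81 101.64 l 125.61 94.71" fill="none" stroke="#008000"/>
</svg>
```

Since the viewBox matches the mm dimensions, user units are millimetres directly. The only transform is the Y-flip y_m = 202.26 − y_svg.

Shape 1 is a circle drawn with `<circle>`. Its stroke #008000 means score at S434, F1329. After flipping Y the toolpath is (121.33,143.03) → (120.02,146.19) → (116.86,147.50) → (113.70,146.19) → (112.39,143.03) → (113.70,139.87) → (116.86,138.56) → (120.02,139.87) → (121.33,143.03), returning to the start.

Shape 2 is a cubic bezier drawn with `<path>`. Its stroke #008000 means score at S434, F1329. After flipping Y the toolpath is (177.06,173.49) → (182.82,163.33) → (188.24,129.37) → (190.43,92.49) → (186.52,73.58).

Shape 3 is a open polyline drawn with `<path>`. Its stroke #008000 means score at S434, F1329. After flipping Y the toolpath is (31.09,26.69) → (18.02,167.59) → (147.25,126.53).

Shape 4 is a line segment drawn with `<path>`. Its stroke #008000 means score at S434, F1329. After flipping Y the toolpath is (69.81,100.62) → (195.42,5.91).

(bCNC post)
(Date: synthetic)
G21
G90
G0 X121.33 Y143.03
M4 S434
G01 X120.02 Y146.19 F1329
G01 X116.86 Y147.50
G01 X113.70 Y146.19
G01 X112.39 Y143.03
G01 X113.70 Y139.87
G01 X116.86 Y138.56
G01 X120.02 Y139.87
G01 X121.33 Y143.03
G0 X177.06 Y173.49
M4 S434
G01 X182.82 Y163.33 F1329
G01 X188.24 Y129.37
G01 X190.43 Y92.49
G01 X186.52 Y73.58
G0 X31.09 Y26.69
M4 S434
G01 X18.02 Y167.59 F1329
G01 X147.25 Y126.53
G0 X69.81 Y100.62
M4 S434
G01 X195.42 Y5.91 F1329
M5
G0 X0.00 Y0.00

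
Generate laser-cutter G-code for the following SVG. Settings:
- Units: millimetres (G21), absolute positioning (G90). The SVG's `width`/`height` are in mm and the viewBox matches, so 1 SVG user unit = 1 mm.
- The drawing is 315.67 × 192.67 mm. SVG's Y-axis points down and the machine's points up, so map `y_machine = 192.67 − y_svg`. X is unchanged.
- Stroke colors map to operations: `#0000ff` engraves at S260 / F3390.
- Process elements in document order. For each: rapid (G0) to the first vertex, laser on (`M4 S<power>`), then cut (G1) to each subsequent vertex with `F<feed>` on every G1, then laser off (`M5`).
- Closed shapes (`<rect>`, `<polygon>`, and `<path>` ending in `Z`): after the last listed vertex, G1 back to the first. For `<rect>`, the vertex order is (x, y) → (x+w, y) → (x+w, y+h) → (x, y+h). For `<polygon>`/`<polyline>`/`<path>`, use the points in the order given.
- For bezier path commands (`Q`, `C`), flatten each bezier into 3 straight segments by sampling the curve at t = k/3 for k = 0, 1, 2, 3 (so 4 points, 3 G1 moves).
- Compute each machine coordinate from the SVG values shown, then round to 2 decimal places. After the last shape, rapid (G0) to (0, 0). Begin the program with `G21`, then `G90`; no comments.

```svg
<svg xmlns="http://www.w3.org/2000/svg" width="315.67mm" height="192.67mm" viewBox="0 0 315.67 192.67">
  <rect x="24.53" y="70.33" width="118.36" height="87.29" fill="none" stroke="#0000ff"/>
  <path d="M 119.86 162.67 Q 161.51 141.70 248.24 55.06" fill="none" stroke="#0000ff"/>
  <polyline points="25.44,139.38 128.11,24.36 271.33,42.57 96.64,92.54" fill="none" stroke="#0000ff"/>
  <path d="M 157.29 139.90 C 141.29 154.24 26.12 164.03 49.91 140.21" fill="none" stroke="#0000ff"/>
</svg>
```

Since the viewBox matches the mm dimensions, user units are millimetres directly. The only transform is the Y-flip y_m = 192.67 − y_svg.

Shape 1 is a rectangle drawn with `<rect>`. Its stroke #0000ff means engrave at S260, F3390. After flipping Y the toolpath is (24.53,122.34) → (142.89,122.34) → (142.89,35.05) → (24.53,35.05) → (24.53,122.34), returning to the start.

Shape 2 is a quadratic bezier drawn with `<path>`. Its stroke #0000ff means engrave at S260, F3390. After flipping Y the toolpath is (119.86,30.00) → (152.64,51.28) → (195.43,87.15) → (248.24,137.61).

Shape 3 is a open polyline drawn with `<polyline>`. Its stroke #0000ff means engrave at S260, F3390. After flipping Y the toolpath is (25.44,53.29) → (128.11,168.31) → (271.33,150.10) → (96.64,100.13).

Shape 4 is a cubic bezier drawn with `<path>`. Its stroke #0000ff means engrave at S260, F3390. After flipping Y the toolpath is (157.29,52.77) → (117.05,41.02) → (63.62,38.77) → (49.91,52.46).

G21
G90
G0 X24.53 Y122.34
M4 S260
G1 X142.89 Y122.34 F3390
G1 X142.89 Y35.05 F3390
G1 X24.53 Y35.05 F3390
G1 X24.53 Y122.34 F3390
M5
G0 X119.86 Y30.00
M4 S260
G1 X152.64 Y51.28 F3390
G1 X195.43 Y87.15 F3390
G1 X248.24 Y137.61 F3390
M5
G0 X25.44 Y53.29
M4 S260
G1 X128.11 Y168.31 F3390
G1 X271.33 Y150.10 F3390
G1 X96.64 Y100.13 F3390
M5
G0 X157.29 Y52.77
M4 S260
G1 X117.05 Y41.02 F3390
G1 X63.62 Y38.77 F3390
G1 X49.91 Y52.46 F3390
M5
G0 X0.00 Y0.00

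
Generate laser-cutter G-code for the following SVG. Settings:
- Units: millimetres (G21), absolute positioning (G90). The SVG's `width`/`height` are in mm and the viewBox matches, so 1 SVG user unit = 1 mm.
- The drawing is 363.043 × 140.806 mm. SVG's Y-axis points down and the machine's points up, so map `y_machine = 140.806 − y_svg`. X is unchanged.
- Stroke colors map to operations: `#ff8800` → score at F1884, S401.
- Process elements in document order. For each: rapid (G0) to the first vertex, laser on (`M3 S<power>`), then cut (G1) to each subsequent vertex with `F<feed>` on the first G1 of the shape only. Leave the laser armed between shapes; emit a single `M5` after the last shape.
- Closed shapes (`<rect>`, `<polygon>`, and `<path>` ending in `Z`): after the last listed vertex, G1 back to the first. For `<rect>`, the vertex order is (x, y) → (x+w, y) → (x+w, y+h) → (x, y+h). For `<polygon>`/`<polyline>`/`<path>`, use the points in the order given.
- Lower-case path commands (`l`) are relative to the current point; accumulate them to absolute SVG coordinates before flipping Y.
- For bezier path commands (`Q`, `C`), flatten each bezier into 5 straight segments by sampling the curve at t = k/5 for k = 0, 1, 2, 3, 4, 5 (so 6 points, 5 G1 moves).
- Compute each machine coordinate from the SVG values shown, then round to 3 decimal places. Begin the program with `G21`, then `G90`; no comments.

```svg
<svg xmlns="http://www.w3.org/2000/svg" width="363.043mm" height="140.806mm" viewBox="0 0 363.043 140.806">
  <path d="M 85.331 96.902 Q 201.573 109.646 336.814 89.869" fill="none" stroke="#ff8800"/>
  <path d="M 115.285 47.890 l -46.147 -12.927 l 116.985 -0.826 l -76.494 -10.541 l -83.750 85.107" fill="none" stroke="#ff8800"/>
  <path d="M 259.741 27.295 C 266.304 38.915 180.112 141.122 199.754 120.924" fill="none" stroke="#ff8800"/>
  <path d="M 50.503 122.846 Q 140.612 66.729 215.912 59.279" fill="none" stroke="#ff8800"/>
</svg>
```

G21
G90
G0 X85.331 Y43.904
M3 S401
G1 X132.588 Y40.107 F1884
G1 X181.364 Y38.912
G1 X231.661 Y40.319
G1 X283.478 Y44.327
G1 X336.814 Y50.937
G0 X115.285 Y92.916
M3 S401
G1 X69.138 Y105.843 F1884
G1 X186.123 Y106.669
G1 X109.629 Y117.210
G1 X25.879 Y32.103
G0 X259.741 Y113.511
M3 S401
G1 X254.137 Y97.372 F1884
G1 X235.804 Y69.717
G1 X214.274 Y40.767
G1 X199.080 Y20.748
G1 X199.754 Y19.882
G0 X50.503 Y17.960
M3 S401
G1 X85.954 Y38.460 F1884
G1 X120.221 Y55.067
G1 X153.303 Y67.780
G1 X185.200 Y76.600
G1 X215.912 Y81.527
M5

1 u = 1 mm; y_m = 140.806 − y.

[1] `<path>` quadratic bezier, #ff8800→score S401 F1884: (85.331,43.904) → (132.588,40.107) → (181.364,38.912) → (231.661,40.319) → (283.478,44.327) → (336.814,50.937)

[2] `<path>` open polyline, #ff8800→score S401 F1884: (115.285,92.916) → (69.138,105.843) → (186.123,106.669) → (109.629,117.210) → (25.879,32.103)

[3] `<path>` cubic bezier, #ff8800→score S401 F1884: (259.741,113.511) → (254.137,97.372) → (235.804,69.717) → (214.274,40.767) → (199.080,20.748) → (199.754,19.882)

[4] `<path>` quadratic bezier, #ff8800→score S401 F1884: (50.503,17.960) → (85.954,38.460) → (120.221,55.067) → (153.303,67.780) → (185.200,76.600) → (215.912,81.527)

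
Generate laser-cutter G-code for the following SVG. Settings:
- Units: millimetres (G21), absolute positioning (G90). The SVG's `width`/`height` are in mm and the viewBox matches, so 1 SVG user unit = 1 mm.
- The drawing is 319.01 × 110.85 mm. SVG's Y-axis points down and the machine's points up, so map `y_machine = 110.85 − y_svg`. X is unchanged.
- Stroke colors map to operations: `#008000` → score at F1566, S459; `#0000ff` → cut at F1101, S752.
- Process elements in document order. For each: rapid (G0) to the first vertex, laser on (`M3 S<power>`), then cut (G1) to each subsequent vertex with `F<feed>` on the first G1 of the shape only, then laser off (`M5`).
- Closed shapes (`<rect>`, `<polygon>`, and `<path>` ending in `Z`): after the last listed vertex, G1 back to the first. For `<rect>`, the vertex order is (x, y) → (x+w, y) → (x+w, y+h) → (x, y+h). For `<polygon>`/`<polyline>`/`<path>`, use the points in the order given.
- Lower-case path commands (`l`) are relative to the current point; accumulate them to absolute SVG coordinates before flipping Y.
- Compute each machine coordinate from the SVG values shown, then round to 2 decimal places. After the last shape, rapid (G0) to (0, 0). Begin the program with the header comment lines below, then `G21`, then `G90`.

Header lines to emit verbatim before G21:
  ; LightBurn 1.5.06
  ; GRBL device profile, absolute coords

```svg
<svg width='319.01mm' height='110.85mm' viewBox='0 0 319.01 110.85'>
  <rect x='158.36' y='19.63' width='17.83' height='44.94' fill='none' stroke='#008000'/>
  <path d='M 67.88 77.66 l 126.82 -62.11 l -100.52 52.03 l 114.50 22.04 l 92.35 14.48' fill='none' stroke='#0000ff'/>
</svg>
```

; LightBurn 1.5.06
; GRBL device profile, absolute coords
G21
G90
G0 X158.36 Y91.22
M3 S459
G1 X176.19 Y91.22 F1566
G1 X176.19 Y46.28
G1 X158.36 Y46.28
G1 X158.36 Y91.22
M5
G0 X67.88 Y33.19
M3 S752
G1 X194.70 Y95.30 F1101
G1 X94.18 Y43.27
G1 X208.68 Y21.23
G1 X301.03 Y6.75
M5
G0 X0.00 Y0.00

viewBox `0 0 319.01 110.85` with mm width/height → 1 unit = 1 mm. Flip: y_m = 110.85 − y_svg.

**Shape 1** — `<rect>` rectangle, stroke `#008000` → score (S459, F1566). Machine vertices: (158.36,91.22) → (176.19,91.22) → (176.19,46.28) → (158.36,46.28) → (158.36,91.22). Closed: final G1 returns to the first vertex.

**Shape 2** — `<path>` open polyline, stroke `#0000ff` → cut (S752, F1101). Machine vertices: (67.88,33.19) → (194.70,95.30) → (94.18,43.27) → (208.68,21.23) → (301.03,6.75). Open path.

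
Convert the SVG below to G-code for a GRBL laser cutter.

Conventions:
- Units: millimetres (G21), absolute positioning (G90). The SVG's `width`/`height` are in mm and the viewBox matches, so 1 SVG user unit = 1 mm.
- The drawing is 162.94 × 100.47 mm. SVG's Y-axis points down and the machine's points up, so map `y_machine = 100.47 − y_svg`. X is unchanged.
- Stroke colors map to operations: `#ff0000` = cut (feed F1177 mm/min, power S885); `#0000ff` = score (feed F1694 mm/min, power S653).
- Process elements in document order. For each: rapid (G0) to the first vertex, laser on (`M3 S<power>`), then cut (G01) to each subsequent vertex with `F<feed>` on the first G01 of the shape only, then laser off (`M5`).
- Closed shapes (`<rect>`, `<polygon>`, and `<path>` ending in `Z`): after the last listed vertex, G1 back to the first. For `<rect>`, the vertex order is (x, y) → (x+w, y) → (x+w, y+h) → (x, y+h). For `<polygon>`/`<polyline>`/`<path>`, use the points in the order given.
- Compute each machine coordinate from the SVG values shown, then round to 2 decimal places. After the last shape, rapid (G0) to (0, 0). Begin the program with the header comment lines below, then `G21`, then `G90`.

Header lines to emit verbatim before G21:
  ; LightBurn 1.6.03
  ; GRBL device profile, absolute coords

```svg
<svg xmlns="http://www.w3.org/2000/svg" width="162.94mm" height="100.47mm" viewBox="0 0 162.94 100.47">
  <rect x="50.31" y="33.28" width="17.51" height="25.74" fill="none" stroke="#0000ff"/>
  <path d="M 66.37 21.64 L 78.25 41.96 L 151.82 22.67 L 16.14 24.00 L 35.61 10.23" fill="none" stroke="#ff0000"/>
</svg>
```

1 u = 1 mm; y_m = 100.47 − y.

[1] `<rect>` rectangle, #0000ff→score S653 F1694: (50.31,67.19) → (67.82,67.19) → (67.82,41.45) → (50.31,41.45) → (50.31,67.19) (closed)

[2] `<path>` open polyline, #ff0000→cut S885 F1177: (66.37,78.83) → (78.25,58.51) → (151.82,77.80) → (16.14,76.47) → (35.61,90.24)

; LightBurn 1.6.03
; GRBL device profile, absolute coords
G21
G90
G0 X50.31 Y67.19
M3 S653
G01 X67.82 Y67.19 F1694
G01 X67.82 Y41.45
G01 X50.31 Y41.45
G01 X50.31 Y67.19
M5
G0 X66.37 Y78.83
M3 S885
G01 X78.25 Y58.51 F1177
G01 X151.82 Y77.80
G01 X16.14 Y76.47
G01 X35.61 Y90.24
M5
G0 X0.00 Y0.00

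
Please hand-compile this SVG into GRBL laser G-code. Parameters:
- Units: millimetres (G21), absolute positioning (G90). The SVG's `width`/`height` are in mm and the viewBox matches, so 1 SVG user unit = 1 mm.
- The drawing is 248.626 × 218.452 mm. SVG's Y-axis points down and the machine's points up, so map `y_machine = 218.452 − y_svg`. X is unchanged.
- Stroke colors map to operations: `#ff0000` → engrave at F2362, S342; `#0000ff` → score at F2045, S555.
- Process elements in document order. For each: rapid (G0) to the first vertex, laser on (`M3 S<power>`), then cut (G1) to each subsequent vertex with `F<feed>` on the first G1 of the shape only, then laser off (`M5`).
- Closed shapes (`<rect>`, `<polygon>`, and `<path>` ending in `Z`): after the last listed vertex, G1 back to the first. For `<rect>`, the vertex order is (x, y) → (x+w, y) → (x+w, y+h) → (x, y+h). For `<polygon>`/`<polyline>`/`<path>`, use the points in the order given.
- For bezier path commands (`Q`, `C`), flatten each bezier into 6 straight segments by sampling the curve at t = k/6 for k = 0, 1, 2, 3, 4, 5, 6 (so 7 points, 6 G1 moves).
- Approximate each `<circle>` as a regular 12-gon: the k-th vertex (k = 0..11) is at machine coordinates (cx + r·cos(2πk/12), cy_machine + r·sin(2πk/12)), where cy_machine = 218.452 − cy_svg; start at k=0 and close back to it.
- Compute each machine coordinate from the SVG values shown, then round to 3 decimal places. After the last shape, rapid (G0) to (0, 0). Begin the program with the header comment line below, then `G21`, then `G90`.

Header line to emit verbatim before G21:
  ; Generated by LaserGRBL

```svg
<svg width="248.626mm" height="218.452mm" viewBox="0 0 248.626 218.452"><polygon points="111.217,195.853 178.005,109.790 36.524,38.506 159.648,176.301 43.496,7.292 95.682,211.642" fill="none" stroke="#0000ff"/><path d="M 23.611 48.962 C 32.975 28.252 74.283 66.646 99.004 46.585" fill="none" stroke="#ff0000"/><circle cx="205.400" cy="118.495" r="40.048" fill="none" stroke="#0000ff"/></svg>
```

; Generated by LaserGRBL
G21
G90
G0 X111.217 Y22.599
M3 S555
G1 X178.005 Y108.662 F2045
G1 X36.524 Y179.946
G1 X159.648 Y42.151
G1 X43.496 Y211.160
G1 X95.682 Y6.810
G1 X111.217 Y22.599
M5
G0 X23.611 Y169.490
M3 S342
G1 X30.730 Y175.464 F2362
G1 X41.826 Y174.853
G1 X55.549 Y170.922
G1 X70.551 Y166.937
G1 X85.486 Y166.163
G1 X99.004 Y171.867
M5
G0 X245.448 Y99.957
M3 S555
G1 X240.083 Y119.981 F2045
G1 X225.424 Y134.640
G1 X205.400 Y140.005
G1 X185.376 Y134.640
G1 X170.717 Y119.981
G1 X165.352 Y99.957
G1 X170.717 Y79.933
G1 X185.376 Y65.274
G1 X205.400 Y59.909
G1 X225.424 Y65.274
G1 X240.083 Y79.933
G1 X245.448 Y99.957
M5
G0 X0.000 Y0.000

viewBox `0 0 248.626 218.452` with mm width/height → 1 unit = 1 mm. Flip: y_m = 218.452 − y_svg.

**Shape 1** — `<polygon>` closed polygon, stroke `#0000ff` → score (S555, F2045). Machine vertices: (111.217,22.599) → (178.005,108.662) → (36.524,179.946) → (159.648,42.151) → (43.496,211.160) → (95.682,6.810) → (111.217,22.599). Closed: final G1 returns to the first vertex.

**Shape 2** — `<path>` cubic bezier, stroke `#ff0000` → engrave (S342, F2362). Control points (SVG): P0=(23.611,48.962), P1=(32.975,28.252), P2=(74.283,66.646), P3=(99.004,46.585); sampled at t=k/6. Machine vertices: (23.611,169.490) → (30.730,175.464) → (41.826,174.853) → (55.549,170.922) → (70.551,166.937) → (85.486,166.163) → (99.004,171.867). Open path.

**Shape 3** — `<circle>` circle, stroke `#0000ff` → score (S555, F2045). Machine vertices: (245.448,99.957) → (240.083,119.981) → (225.424,134.640) → (205.400,140.005) → (185.376,134.640) → (170.717,119.981) → (165.352,99.957) → (170.717,79.933) → (185.376,65.274) → (205.400,59.909) → (225.424,65.274) → (240.083,79.933) → (245.448,99.957). Closed: final G1 returns to the first vertex.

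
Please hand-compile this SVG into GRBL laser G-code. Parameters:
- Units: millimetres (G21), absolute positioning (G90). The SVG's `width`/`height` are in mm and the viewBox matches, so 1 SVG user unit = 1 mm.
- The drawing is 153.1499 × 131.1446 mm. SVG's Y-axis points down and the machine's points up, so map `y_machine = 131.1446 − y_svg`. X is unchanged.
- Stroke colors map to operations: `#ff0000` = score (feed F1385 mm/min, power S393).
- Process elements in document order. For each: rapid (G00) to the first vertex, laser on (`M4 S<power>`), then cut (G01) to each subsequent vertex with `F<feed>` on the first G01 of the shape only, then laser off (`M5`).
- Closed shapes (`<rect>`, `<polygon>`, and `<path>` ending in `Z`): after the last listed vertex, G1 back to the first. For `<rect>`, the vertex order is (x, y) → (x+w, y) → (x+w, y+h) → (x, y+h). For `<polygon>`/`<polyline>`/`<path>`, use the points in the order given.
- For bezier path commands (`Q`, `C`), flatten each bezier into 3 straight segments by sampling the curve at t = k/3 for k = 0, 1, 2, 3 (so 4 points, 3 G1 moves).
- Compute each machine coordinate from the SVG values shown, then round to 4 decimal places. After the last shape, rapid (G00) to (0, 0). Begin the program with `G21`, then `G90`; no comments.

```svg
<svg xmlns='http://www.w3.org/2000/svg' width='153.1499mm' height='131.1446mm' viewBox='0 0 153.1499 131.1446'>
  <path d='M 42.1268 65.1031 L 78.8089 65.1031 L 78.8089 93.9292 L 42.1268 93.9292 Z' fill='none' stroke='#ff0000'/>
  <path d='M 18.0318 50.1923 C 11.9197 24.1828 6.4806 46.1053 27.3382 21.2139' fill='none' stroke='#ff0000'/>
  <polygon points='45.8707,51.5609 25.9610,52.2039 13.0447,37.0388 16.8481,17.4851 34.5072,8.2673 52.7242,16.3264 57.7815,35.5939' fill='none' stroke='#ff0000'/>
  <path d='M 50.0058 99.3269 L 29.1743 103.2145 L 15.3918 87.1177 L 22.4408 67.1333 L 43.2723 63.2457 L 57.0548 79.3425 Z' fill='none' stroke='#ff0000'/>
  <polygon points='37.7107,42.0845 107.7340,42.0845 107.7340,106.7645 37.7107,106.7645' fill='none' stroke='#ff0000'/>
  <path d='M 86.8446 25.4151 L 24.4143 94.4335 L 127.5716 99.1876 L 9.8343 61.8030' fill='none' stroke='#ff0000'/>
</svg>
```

Since the viewBox matches the mm dimensions, user units are millimetres directly. The only transform is the Y-flip y_m = 131.1446 − y_svg.

Shape 1 is a rectangle drawn with `<path>`. Its stroke #ff0000 means score at S393, F1385. After flipping Y the toolpath is (42.1268,66.0415) → (78.8089,66.0415) → (78.8089,37.2154) → (42.1268,37.2154) → (42.1268,66.0415), returning to the start.

Shape 2 is a cubic bezier drawn with `<path>`. Its stroke #ff0000 means score at S393, F1385. After flipping Y the toolpath is (18.0318,80.9523) → (13.0931,94.4936) → (14.2971,97.1348) → (27.3382,109.9307).

Shape 3 is a regular polygon drawn with `<polygon>`. Its stroke #ff0000 means score at S393, F1385. After flipping Y the toolpath is (45.8707,79.5837) → (25.9610,78.9407) → (13.0447,94.1058) → (16.8481,113.6595) → (34.5072,122.8773) → (52.7242,114.8182) → (57.7815,95.5507) → (45.8707,79.5837), returning to the start.

Shape 4 is a regular polygon drawn with `<path>`. Its stroke #ff0000 means score at S393, F1385. After flipping Y the toolpath is (50.0058,31.8177) → (29.1743,27.9301) → (15.3918,44.0269) → (22.4408,64.0113) → (43.2723,67.8989) → (57.0548,51.8021) → (50.0058,31.8177), returning to the start.

Shape 5 is a rectangle drawn with `<polygon>`. Its stroke #ff0000 means score at S393, F1385. After flipping Y the toolpath is (37.7107,89.0601) → (107.7340,89.0601) → (107.7340,24.3801) → (37.7107,24.3801) → (37.7107,89.0601), returning to the start.

Shape 6 is a open polyline drawn with `<path>`. Its stroke #ff0000 means score at S393, F1385. After flipping Y the toolpath is (86.8446,105.7295) → (24.4143,36.7111) → (127.5716,31.9570) → (9.8343,69.3416).

G21
G90
G00 X42.1268 Y66.0415
M4 S393
G01 X78.8089 Y66.0415 F1385
G01 X78.8089 Y37.2154
G01 X42.1268 Y37.2154
G01 X42.1268 Y66.0415
M5
G00 X18.0318 Y80.9523
M4 S393
G01 X13.0931 Y94.4936 F1385
G01 X14.2971 Y97.1348
G01 X27.3382 Y109.9307
M5
G00 X45.8707 Y79.5837
M4 S393
G01 X25.9610 Y78.9407 F1385
G01 X13.0447 Y94.1058
G01 X16.8481 Y113.6595
G01 X34.5072 Y122.8773
G01 X52.7242 Y114.8182
G01 X57.7815 Y95.5507
G01 X45.8707 Y79.5837
M5
G00 X50.0058 Y31.8177
M4 S393
G01 X29.1743 Y27.9301 F1385
G01 X15.3918 Y44.0269
G01 X22.4408 Y64.0113
G01 X43.2723 Y67.8989
G01 X57.0548 Y51.8021
G01 X50.0058 Y31.8177
M5
G00 X37.7107 Y89.0601
M4 S393
G01 X107.7340 Y89.0601 F1385
G01 X107.7340 Y24.3801
G01 X37.7107 Y24.3801
G01 X37.7107 Y89.0601
M5
G00 X86.8446 Y105.7295
M4 S393
G01 X24.4143 Y36.7111 F1385
G01 X127.5716 Y31.9570
G01 X9.8343 Y69.3416
M5
G00 X0.0000 Y0.0000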